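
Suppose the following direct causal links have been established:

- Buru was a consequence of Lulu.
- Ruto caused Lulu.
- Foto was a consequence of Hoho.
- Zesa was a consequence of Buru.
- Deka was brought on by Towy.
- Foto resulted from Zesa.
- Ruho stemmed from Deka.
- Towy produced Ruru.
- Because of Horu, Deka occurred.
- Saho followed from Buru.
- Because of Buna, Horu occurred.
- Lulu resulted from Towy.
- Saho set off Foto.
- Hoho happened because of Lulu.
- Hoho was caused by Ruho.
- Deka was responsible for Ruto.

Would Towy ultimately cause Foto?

There is a causal chain: Towy → Lulu → Hoho → Foto.

Yes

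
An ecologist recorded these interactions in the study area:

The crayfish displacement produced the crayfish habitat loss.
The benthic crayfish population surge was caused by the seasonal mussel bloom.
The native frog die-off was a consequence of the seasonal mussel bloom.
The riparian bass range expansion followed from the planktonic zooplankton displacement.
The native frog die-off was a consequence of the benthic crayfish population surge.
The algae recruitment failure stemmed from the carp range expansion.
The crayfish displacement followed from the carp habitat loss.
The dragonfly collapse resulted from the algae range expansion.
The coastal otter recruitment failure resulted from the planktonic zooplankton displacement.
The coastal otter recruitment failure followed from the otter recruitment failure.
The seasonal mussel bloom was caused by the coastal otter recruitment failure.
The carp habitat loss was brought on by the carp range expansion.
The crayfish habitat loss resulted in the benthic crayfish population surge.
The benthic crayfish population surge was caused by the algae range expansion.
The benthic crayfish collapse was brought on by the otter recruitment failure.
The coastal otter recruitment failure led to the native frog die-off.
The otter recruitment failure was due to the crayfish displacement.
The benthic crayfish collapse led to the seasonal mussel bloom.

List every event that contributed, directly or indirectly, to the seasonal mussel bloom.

the benthic crayfish collapse, the carp habitat loss, the carp range expansion, the coastal otter recruitment failure, the crayfish displacement, the otter recruitment failure, the planktonic zooplankton displacement

Immediate causes of the seasonal mussel bloom: the benthic crayfish collapse, the coastal otter recruitment failure.
Further upstream: the carp range expansion, the carp habitat loss, the crayfish displacement, the otter recruitment failure, the planktonic zooplankton displacement.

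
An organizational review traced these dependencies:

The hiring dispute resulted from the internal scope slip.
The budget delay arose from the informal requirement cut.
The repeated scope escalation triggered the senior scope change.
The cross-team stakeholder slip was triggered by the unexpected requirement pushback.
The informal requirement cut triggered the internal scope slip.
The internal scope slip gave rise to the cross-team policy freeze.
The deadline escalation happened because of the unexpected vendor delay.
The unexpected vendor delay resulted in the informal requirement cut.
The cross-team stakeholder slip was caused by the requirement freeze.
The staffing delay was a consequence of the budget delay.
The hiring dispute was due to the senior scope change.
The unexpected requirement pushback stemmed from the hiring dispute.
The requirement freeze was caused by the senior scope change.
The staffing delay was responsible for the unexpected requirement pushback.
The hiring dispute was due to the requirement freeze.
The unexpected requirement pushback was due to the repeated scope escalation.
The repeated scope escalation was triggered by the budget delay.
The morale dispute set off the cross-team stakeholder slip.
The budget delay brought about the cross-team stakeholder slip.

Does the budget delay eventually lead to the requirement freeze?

Yes

There is a causal chain: the budget delay → the repeated scope escalation → the senior scope change → the requirement freeze.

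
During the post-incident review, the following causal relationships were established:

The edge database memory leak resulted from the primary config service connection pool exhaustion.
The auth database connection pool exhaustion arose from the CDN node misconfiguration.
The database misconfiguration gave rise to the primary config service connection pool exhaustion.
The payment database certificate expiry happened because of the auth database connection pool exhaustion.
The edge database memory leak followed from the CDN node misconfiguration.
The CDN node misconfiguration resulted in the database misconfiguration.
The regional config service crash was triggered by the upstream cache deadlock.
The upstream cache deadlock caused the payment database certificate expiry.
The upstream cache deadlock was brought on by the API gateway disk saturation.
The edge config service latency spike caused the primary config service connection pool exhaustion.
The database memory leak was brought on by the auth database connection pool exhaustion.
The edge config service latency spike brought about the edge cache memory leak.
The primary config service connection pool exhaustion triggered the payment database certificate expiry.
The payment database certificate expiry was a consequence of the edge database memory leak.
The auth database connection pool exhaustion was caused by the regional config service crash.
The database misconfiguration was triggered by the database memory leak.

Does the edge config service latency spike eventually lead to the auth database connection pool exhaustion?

The edge config service latency spike leads to the edge cache memory leak, the primary config service connection pool exhaustion, the edge database memory leak, the payment database certificate expiry; the auth database connection pool exhaustion is not among them.

No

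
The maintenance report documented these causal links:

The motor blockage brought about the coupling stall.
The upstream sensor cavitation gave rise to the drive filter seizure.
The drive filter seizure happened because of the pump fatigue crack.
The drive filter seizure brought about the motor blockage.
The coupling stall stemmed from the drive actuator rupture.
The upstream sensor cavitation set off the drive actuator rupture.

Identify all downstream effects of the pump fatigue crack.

Direct effects: the drive filter seizure.
2 steps out: the motor blockage.
3 steps out: the coupling stall.
Not reachable from it: the upstream sensor cavitation, the drive actuator rupture.

the coupling stall, the drive filter seizure, the motor blockage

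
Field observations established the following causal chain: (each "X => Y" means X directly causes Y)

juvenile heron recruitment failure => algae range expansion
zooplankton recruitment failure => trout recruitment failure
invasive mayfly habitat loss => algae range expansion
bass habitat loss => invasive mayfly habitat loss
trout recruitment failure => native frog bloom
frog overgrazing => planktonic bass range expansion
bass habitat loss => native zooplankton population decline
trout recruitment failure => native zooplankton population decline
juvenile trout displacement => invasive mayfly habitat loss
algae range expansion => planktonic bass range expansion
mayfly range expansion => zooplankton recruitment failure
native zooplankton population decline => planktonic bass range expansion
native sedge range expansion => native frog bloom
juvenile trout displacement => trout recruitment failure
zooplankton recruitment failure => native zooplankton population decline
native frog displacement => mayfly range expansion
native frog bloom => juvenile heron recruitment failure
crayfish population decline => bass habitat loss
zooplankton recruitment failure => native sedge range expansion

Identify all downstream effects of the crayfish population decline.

Direct effects: the bass habitat loss.
2 steps out: the invasive mayfly habitat loss, the native zooplankton population decline.
3 steps out: the algae range expansion, the planktonic bass range expansion.
Not reachable from it: the native frog displacement, the mayfly range expansion, the zooplankton recruitment failure, the native sedge range expansion, the juvenile trout displacement, the trout recruitment failure, the native frog bloom, the frog overgrazing, the juvenile heron recruitment failure.

the algae range expansion, the bass habitat loss, the invasive mayfly habitat loss, the native zooplankton population decline, the planktonic bass range expansion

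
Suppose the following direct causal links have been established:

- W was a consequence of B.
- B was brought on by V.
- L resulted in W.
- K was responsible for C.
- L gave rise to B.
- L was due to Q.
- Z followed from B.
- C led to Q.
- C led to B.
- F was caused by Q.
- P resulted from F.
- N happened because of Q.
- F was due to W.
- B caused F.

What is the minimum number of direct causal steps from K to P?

4

Shortest chain: K → C → Q → F → P.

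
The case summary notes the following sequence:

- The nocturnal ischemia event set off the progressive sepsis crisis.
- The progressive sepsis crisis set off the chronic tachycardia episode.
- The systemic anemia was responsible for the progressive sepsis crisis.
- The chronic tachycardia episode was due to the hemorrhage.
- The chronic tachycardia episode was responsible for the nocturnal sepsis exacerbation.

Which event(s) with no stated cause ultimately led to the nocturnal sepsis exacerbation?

Tracing upstream from the nocturnal sepsis exacerbation: the nocturnal sepsis exacerbation ← the chronic tachycardia episode ← the progressive sepsis crisis ← the nocturnal ischemia event.
A separate upstream branch: the nocturnal sepsis exacerbation ← the chronic tachycardia episode ← the progressive sepsis crisis ← the systemic anemia.
A separate upstream branch: the nocturnal sepsis exacerbation ← the chronic tachycardia episode ← the hemorrhage.
Each of those chain origins has no stated cause.

the hemorrhage, the nocturnal ischemia event, the systemic anemia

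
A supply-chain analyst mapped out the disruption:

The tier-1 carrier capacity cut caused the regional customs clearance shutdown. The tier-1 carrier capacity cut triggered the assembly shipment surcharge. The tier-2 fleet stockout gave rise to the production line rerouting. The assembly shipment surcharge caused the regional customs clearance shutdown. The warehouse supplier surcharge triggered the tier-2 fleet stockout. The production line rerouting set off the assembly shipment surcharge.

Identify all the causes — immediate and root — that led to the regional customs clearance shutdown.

Immediate causes of the regional customs clearance shutdown: the tier-1 carrier capacity cut, the assembly shipment surcharge.
Further upstream: the warehouse supplier surcharge, the tier-2 fleet stockout, the production line rerouting.

the assembly shipment surcharge, the production line rerouting, the tier-1 carrier capacity cut, the tier-2 fleet stockout, the warehouse supplier surcharge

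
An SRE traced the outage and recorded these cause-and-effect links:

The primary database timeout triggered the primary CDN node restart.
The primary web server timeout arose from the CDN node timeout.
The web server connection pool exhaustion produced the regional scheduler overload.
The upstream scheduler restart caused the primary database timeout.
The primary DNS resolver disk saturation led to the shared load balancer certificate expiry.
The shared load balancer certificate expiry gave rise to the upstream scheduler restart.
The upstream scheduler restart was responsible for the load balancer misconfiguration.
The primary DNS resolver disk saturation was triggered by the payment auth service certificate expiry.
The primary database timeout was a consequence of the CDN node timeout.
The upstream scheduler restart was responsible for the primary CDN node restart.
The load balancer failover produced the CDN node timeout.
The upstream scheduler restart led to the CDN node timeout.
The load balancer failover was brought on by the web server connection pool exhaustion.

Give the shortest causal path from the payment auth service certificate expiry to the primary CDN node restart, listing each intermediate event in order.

the payment auth service certificate expiry → the primary DNS resolver disk saturation → the shared load balancer certificate expiry → the upstream scheduler restart → the primary CDN node restart

the payment auth service certificate expiry → the primary DNS resolver disk saturation
the primary DNS resolver disk saturation → the shared load balancer certificate expiry
the shared load balancer certificate expiry → the upstream scheduler restart
the upstream scheduler restart → the primary CDN node restart
Length: 4 steps.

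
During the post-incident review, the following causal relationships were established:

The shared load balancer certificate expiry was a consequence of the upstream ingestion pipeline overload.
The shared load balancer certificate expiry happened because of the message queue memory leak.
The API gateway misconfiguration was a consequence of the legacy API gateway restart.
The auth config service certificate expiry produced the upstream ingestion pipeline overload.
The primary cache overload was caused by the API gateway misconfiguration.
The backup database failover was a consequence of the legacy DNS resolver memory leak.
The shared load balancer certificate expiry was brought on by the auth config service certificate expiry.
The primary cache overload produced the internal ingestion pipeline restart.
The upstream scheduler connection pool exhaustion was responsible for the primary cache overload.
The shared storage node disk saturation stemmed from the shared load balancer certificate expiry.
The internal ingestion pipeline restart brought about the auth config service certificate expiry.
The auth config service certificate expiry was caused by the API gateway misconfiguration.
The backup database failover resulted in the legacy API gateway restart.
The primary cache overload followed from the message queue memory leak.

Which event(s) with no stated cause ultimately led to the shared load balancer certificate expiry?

the legacy DNS resolver memory leak, the message queue memory leak, the upstream scheduler connection pool exhaustion

Tracing upstream from the shared load balancer certificate expiry: the shared load balancer certificate expiry ← the auth config service certificate expiry ← the internal ingestion pipeline restart ← the primary cache overload ← the upstream scheduler connection pool exhaustion.
A separate upstream branch: the shared load balancer certificate expiry ← the auth config service certificate expiry ← the API gateway misconfiguration ← the legacy API gateway restart ← the backup database failover ← the legacy DNS resolver memory leak.
A separate upstream branch: the shared load balancer certificate expiry ← the message queue memory leak.
Each of those chain origins has no stated cause.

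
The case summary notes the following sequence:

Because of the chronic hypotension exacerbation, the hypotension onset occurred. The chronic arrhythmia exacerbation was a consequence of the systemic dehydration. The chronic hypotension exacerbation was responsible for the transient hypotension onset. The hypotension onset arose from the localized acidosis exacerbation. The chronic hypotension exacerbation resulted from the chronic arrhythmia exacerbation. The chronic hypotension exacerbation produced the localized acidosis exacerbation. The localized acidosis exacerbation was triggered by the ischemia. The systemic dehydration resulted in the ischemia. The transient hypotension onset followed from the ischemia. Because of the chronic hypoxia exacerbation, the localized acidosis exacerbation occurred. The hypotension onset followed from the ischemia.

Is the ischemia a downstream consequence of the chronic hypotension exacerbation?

No

The chronic hypotension exacerbation leads to the localized acidosis exacerbation, the hypotension onset, the transient hypotension onset; the ischemia is not among them.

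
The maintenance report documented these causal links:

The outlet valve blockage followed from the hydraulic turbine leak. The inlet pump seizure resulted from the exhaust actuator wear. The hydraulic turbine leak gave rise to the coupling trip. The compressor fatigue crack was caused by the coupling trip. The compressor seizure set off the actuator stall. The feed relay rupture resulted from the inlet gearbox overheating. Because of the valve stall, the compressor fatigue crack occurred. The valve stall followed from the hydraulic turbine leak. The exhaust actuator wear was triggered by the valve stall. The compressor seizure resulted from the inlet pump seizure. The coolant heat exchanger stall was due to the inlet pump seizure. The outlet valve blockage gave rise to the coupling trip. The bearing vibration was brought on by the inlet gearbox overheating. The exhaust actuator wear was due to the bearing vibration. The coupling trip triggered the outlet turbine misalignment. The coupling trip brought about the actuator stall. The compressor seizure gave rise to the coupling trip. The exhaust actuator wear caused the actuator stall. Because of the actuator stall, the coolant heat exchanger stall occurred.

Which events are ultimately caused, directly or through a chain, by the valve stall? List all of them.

the actuator stall, the compressor fatigue crack, the compressor seizure, the coolant heat exchanger stall, the coupling trip, the exhaust actuator wear, the inlet pump seizure, the outlet turbine misalignment

Direct effects: the exhaust actuator wear, the compressor fatigue crack.
2 steps out: the inlet pump seizure, the actuator stall.
3 steps out: the compressor seizure, the coolant heat exchanger stall.
4 steps out: the coupling trip.
5 steps out: the outlet turbine misalignment.
Not reachable from it: the inlet gearbox overheating, the feed relay rupture, the bearing vibration, the hydraulic turbine leak, the outlet valve blockage.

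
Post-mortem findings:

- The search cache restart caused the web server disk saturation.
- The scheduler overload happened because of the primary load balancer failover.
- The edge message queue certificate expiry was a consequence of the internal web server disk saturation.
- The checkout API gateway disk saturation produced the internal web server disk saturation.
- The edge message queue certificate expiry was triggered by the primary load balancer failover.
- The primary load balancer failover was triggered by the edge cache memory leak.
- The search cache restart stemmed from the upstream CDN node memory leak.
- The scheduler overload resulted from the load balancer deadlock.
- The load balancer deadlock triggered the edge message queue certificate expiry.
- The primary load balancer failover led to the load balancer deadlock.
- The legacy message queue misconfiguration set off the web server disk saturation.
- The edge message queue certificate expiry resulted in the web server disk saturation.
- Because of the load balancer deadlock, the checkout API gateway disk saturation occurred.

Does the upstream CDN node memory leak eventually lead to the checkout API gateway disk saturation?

The upstream CDN node memory leak leads to the search cache restart, the web server disk saturation; the checkout API gateway disk saturation is not among them.

No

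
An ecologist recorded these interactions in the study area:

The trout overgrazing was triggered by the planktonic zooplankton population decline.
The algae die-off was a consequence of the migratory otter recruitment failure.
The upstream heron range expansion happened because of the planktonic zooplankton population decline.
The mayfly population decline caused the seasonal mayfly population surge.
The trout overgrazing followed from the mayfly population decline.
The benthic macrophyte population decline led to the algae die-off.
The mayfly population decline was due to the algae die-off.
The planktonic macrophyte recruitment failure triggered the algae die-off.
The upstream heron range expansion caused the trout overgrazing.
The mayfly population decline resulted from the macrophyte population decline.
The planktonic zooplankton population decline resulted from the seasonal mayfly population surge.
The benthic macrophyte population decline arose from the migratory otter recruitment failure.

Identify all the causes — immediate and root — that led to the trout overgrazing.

Immediate causes of the trout overgrazing: the mayfly population decline, the planktonic zooplankton population decline, the upstream heron range expansion.
Further upstream: the macrophyte population decline, the migratory otter recruitment failure, the planktonic macrophyte recruitment failure, the benthic macrophyte population decline, the algae die-off, the seasonal mayfly population surge.

the algae die-off, the benthic macrophyte population decline, the macrophyte population decline, the mayfly population decline, the migratory otter recruitment failure, the planktonic macrophyte recruitment failure, the planktonic zooplankton population decline, the seasonal mayfly population surge, the upstream heron range expansion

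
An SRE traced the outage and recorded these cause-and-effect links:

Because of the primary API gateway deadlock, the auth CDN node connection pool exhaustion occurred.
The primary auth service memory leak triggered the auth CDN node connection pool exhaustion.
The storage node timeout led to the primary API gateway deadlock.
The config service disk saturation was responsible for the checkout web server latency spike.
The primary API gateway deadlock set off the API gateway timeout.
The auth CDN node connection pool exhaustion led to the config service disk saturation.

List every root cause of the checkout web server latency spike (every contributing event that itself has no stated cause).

the primary auth service memory leak, the storage node timeout

Tracing upstream from the checkout web server latency spike: the checkout web server latency spike ← the config service disk saturation ← the auth CDN node connection pool exhaustion ← the primary API gateway deadlock ← the storage node timeout.
A separate upstream branch: the checkout web server latency spike ← the config service disk saturation ← the auth CDN node connection pool exhaustion ← the primary auth service memory leak.
Each of those chain origins has no stated cause.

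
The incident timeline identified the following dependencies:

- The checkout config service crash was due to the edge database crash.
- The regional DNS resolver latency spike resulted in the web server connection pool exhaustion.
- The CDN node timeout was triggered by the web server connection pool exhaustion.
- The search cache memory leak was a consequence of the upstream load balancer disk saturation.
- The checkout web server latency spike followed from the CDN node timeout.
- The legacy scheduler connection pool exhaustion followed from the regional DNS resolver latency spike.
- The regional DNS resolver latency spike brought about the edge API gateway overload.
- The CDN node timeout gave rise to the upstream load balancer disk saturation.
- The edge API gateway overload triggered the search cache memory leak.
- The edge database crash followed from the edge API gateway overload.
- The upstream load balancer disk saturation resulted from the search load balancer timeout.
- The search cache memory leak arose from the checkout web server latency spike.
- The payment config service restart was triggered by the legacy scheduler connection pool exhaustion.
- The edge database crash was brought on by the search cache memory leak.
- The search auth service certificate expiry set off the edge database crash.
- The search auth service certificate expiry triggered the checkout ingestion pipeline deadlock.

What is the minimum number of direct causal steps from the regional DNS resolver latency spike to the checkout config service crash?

3

Shortest chain: the regional DNS resolver latency spike → the edge API gateway overload → the edge database crash → the checkout config service crash.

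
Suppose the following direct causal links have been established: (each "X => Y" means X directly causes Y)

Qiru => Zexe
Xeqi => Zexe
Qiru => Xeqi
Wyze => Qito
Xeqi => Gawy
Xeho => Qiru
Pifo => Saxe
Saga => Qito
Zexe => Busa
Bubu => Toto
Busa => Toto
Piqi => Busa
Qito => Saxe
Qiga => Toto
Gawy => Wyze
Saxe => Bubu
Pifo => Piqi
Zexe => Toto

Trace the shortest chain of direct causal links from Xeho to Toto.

Xeho → Qiru → Zexe → Toto

Xeho → Qiru
Qiru → Zexe
Zexe → Toto
Length: 3 steps.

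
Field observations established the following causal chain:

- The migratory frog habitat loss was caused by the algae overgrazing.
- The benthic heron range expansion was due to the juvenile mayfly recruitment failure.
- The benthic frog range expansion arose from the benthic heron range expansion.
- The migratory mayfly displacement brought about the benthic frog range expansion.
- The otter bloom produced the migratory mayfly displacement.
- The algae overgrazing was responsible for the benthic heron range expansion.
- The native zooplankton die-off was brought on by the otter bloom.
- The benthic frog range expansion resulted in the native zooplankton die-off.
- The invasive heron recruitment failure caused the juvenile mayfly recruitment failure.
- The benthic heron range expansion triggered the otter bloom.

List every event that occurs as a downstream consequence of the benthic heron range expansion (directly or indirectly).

the benthic frog range expansion, the migratory mayfly displacement, the native zooplankton die-off, the otter bloom

Direct effects: the otter bloom, the benthic frog range expansion.
2 steps out: the migratory mayfly displacement, the native zooplankton die-off.
Not reachable from it: the algae overgrazing, the invasive heron recruitment failure, the juvenile mayfly recruitment failure, the migratory frog habitat loss.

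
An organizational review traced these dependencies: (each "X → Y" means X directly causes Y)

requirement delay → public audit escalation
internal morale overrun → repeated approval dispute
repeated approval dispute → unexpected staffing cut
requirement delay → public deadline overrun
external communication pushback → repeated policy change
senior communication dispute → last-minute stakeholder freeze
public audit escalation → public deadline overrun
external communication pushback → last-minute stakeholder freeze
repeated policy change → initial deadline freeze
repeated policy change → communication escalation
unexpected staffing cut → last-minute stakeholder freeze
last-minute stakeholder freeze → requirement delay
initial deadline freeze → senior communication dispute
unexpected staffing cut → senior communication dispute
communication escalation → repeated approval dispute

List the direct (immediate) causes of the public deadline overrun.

the public audit escalation, the requirement delay

Upstream contributors include the external communication pushback, the repeated policy change, the initial deadline freeze, the communication escalation, the repeated approval dispute, the unexpected staffing cut, the senior communication dispute, the last-minute stakeholder freeze, the internal morale overrun, but only the public audit escalation, the requirement delay feed directly into the public deadline overrun.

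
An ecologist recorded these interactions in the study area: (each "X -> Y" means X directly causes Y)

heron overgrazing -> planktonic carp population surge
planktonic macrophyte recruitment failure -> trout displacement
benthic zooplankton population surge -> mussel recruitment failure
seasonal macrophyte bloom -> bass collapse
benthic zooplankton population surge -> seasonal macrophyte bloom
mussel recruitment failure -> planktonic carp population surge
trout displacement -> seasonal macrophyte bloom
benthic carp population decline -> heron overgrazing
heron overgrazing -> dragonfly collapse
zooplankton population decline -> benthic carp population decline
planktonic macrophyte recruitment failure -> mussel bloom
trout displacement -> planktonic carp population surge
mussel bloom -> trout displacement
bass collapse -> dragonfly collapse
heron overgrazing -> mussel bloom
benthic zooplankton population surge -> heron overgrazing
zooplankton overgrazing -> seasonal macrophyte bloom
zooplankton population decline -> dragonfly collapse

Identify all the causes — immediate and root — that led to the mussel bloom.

the benthic carp population decline, the benthic zooplankton population surge, the heron overgrazing, the planktonic macrophyte recruitment failure, the zooplankton population decline

Immediate causes of the mussel bloom: the planktonic macrophyte recruitment failure, the heron overgrazing.
Further upstream: the zooplankton population decline, the benthic zooplankton population surge, the benthic carp population decline.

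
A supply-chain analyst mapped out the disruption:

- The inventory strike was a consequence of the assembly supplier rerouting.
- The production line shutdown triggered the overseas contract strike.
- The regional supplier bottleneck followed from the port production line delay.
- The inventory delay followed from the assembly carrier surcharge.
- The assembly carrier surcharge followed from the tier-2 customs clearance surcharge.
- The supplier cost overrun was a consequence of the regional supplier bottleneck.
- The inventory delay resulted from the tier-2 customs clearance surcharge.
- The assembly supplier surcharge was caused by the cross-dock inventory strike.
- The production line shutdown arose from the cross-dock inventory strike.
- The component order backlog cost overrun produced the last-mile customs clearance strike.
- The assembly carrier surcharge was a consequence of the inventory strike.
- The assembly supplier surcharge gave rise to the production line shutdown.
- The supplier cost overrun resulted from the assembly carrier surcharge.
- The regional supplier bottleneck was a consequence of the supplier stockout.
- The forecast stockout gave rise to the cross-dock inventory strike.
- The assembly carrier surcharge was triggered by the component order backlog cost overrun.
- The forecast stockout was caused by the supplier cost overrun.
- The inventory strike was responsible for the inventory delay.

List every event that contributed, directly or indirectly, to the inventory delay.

the assembly carrier surcharge, the assembly supplier rerouting, the component order backlog cost overrun, the inventory strike, the tier-2 customs clearance surcharge

Immediate causes of the inventory delay: the tier-2 customs clearance surcharge, the inventory strike, the assembly carrier surcharge.
Further upstream: the component order backlog cost overrun, the assembly supplier rerouting.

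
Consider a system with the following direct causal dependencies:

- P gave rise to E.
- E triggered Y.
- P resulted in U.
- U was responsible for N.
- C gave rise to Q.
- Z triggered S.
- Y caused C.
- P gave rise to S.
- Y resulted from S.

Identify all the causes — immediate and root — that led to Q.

C, E, P, S, Y, Z

Immediate cause of Q: C.
Further upstream: P, E, S, Y, Z.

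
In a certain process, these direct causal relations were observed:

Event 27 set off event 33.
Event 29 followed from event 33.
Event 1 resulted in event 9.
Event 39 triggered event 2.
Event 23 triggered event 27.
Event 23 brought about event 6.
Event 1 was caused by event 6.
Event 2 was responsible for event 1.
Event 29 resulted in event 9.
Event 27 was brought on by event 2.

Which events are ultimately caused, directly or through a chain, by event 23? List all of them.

event 1, event 27, event 29, event 33, event 6, event 9

Direct effects: event 6, event 27.
2 steps out: event 1, event 33.
3 steps out: event 29, event 9.
Not reachable from it: event 39, event 2.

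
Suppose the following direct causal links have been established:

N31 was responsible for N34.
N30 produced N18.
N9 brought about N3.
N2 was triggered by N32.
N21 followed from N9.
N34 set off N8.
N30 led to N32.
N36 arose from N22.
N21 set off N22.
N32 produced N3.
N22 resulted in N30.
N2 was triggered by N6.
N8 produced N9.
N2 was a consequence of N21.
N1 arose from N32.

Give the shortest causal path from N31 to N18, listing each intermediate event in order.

N31 → N34 → N8 → N9 → N21 → N22 → N30 → N18

N31 → N34
N34 → N8
N8 → N9
N9 → N21
N21 → N22
N22 → N30
N30 → N18
Length: 7 steps.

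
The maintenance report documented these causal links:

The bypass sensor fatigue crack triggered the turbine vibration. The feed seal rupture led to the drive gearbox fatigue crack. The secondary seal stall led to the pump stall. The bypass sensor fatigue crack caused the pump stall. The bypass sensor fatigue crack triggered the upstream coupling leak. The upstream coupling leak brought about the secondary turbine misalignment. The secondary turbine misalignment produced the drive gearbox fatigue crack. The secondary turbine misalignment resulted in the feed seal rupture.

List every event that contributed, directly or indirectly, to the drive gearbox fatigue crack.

Immediate causes of the drive gearbox fatigue crack: the secondary turbine misalignment, the feed seal rupture.
Further upstream: the bypass sensor fatigue crack, the upstream coupling leak.

the bypass sensor fatigue crack, the feed seal rupture, the secondary turbine misalignment, the upstream coupling leak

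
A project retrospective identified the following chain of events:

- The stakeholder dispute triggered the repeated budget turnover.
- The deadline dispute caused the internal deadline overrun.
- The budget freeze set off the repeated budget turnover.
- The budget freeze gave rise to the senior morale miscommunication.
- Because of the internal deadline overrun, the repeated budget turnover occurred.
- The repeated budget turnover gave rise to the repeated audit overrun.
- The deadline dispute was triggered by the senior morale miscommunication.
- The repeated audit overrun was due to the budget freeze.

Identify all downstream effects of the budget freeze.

Direct effects: the senior morale miscommunication, the repeated budget turnover, the repeated audit overrun.
2 steps out: the deadline dispute.
3 steps out: the internal deadline overrun.
Not reachable from it: the stakeholder dispute.

the deadline dispute, the internal deadline overrun, the repeated audit overrun, the repeated budget turnover, the senior morale miscommunication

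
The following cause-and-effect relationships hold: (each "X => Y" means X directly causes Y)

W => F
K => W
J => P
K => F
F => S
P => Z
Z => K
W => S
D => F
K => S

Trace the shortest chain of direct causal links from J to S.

J → P
P → Z
Z → K
K → S
Length: 4 steps.

J → P → Z → K → S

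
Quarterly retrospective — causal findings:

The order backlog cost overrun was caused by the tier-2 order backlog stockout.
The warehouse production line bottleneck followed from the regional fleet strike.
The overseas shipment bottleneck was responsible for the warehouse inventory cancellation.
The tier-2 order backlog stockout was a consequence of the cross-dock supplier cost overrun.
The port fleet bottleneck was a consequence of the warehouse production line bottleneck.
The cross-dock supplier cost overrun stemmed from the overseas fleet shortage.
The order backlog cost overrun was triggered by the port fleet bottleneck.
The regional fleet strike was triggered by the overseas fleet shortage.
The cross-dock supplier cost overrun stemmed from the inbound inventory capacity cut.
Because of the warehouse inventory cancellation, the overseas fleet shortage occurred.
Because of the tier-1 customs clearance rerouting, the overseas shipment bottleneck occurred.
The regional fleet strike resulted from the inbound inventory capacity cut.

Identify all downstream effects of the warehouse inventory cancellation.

the cross-dock supplier cost overrun, the order backlog cost overrun, the overseas fleet shortage, the port fleet bottleneck, the regional fleet strike, the tier-2 order backlog stockout, the warehouse production line bottleneck

Direct effects: the overseas fleet shortage.
2 steps out: the cross-dock supplier cost overrun, the regional fleet strike.
3 steps out: the warehouse production line bottleneck, the tier-2 order backlog stockout.
4 steps out: the port fleet bottleneck, the order backlog cost overrun.
Not reachable from it: the tier-1 customs clearance rerouting, the overseas shipment bottleneck, the inbound inventory capacity cut.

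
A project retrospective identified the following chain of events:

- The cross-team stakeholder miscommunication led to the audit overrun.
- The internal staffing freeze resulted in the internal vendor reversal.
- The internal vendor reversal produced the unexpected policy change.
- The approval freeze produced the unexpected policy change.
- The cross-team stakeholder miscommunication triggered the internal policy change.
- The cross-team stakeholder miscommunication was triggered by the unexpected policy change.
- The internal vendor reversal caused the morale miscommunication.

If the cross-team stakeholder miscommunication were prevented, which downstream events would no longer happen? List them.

the audit overrun, the internal policy change

Downstream of the cross-team stakeholder miscommunication: the internal policy change, the audit overrun.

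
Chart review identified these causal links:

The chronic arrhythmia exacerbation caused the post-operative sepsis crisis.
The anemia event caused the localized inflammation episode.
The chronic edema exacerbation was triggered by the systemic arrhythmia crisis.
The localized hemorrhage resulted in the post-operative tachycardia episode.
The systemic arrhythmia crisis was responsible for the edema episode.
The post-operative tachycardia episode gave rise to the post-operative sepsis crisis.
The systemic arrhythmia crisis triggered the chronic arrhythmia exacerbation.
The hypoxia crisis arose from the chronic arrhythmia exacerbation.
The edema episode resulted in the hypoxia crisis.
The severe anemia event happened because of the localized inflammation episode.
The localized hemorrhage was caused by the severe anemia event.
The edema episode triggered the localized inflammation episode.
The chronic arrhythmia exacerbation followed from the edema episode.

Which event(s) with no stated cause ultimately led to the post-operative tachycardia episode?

Tracing upstream from the post-operative tachycardia episode: the post-operative tachycardia episode ← the localized hemorrhage ← the severe anemia event ← the localized inflammation episode ← the edema episode ← the systemic arrhythmia crisis.
A separate upstream branch: the post-operative tachycardia episode ← the localized hemorrhage ← the severe anemia event ← the localized inflammation episode ← the anemia event.
Each of those chain origins has no stated cause.

the anemia event, the systemic arrhythmia crisis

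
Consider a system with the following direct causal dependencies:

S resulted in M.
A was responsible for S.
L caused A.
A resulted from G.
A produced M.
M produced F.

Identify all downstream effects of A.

F, M, S

Direct effects: S, M.
2 steps out: F.
Not reachable from it: G, L.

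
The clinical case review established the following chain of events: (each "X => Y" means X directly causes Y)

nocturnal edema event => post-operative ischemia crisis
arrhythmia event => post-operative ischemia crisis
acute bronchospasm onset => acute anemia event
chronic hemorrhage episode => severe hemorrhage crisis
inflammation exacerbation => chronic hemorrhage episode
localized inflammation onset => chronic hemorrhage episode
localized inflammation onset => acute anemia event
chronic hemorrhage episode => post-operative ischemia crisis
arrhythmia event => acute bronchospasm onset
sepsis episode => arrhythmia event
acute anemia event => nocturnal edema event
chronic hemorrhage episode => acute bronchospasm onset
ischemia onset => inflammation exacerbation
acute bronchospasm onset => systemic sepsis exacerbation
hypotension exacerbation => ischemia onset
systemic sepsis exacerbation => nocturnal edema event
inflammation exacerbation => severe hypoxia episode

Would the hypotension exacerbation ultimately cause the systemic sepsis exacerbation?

Yes

There is a causal chain: the hypotension exacerbation → the ischemia onset → the inflammation exacerbation → the chronic hemorrhage episode → the acute bronchospasm onset → the systemic sepsis exacerbation.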